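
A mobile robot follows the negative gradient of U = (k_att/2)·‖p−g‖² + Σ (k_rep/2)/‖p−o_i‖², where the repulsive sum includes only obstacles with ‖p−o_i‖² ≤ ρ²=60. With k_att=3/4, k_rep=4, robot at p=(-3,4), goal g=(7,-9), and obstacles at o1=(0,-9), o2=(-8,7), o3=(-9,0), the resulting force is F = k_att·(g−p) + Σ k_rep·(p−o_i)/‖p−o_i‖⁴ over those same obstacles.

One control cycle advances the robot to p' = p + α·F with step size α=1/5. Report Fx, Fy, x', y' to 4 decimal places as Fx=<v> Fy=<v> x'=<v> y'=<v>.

F_att = 3/4·(g−p) = 3/4·(10,-13) = (7.5000,-9.7500)
o1: d²=178 > ρ²=60 → inactive
o2: d²=34 ≤ ρ²=60; F_rep = 4·(5,-3)/34² = (0.0173,-0.0104)
o3: d²=52 ≤ ρ²=60; F_rep = 4·(6,4)/52² = (0.0089,0.0059)
F = F_att + ΣF_rep = (7.5262,-9.7545)
p' = p + 1/5·F = (-1.4948,2.0491)

Fx=7.5262 Fy=-9.7545 x'=-1.4948 y'=2.0491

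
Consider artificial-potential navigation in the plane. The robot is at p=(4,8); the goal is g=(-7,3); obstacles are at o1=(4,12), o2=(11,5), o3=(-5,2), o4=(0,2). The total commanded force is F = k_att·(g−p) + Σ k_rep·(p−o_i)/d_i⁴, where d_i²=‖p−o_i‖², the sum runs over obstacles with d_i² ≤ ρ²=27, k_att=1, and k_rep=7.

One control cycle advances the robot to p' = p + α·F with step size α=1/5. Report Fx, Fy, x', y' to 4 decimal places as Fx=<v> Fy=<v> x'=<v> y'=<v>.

F_att = 1·(g−p) = 1·(-11,-5) = (-11.0000,-5.0000)
o1: d²=16 ≤ ρ²=27; F_rep = 7·(0,-4)/16² = (0.0000,-0.1094)
o2: d²=58 > ρ²=27 → inactive
o3: d²=117 > ρ²=27 → inactive
o4: d²=52 > ρ²=27 → inactive
F = F_att + ΣF_rep = (-11.0000,-5.1094)
p' = p + 1/5·F = (1.8000,6.9781)

Fx=-11.0000 Fy=-5.1094 x'=1.8000 y'=6.9781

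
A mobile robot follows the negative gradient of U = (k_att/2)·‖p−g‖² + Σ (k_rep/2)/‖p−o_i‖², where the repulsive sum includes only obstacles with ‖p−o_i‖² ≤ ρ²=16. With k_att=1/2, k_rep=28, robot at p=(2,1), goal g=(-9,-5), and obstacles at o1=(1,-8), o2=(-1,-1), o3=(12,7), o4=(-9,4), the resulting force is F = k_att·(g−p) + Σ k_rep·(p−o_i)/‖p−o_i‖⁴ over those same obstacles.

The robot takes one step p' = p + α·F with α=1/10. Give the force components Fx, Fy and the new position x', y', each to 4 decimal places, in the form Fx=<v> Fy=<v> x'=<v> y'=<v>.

F_att = 1/2·(g−p) = 1/2·(-11,-6) = (-5.5000,-3.0000)
o1: d²=82 > ρ²=16 → inactive
o2: d²=13 ≤ ρ²=16; F_rep = 28·(3,2)/13² = (0.4970,0.3314)
o3: d²=136 > ρ²=16 → inactive
o4: d²=130 > ρ²=16 → inactive
F = F_att + ΣF_rep = (-5.0030,-2.6686)
p' = p + 1/10·F = (1.4997,0.7331)

Fx=-5.0030 Fy=-2.6686 x'=1.4997 y'=0.7331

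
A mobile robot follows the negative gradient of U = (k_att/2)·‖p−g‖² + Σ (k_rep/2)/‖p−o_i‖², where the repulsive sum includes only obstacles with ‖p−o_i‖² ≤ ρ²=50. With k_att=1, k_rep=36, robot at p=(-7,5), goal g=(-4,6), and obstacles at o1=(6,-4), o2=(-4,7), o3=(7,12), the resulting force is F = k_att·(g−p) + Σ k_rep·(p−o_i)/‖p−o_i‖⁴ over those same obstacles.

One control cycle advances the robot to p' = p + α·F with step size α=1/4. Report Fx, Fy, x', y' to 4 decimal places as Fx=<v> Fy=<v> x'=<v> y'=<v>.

Fx=2.3609 Fy=0.5740 x'=-6.4098 y'=5.1435

F_att = 1·(g−p) = 1·(3,1) = (3.0000,1.0000)
o1: d²=250 > ρ²=50 → inactive
o2: d²=13 ≤ ρ²=50; F_rep = 36·(-3,-2)/13² = (-0.6391,-0.4260)
o3: d²=245 > ρ²=50 → inactive
F = F_att + ΣF_rep = (2.3609,0.5740)
p' = p + 1/4·F = (-6.4098,5.1435)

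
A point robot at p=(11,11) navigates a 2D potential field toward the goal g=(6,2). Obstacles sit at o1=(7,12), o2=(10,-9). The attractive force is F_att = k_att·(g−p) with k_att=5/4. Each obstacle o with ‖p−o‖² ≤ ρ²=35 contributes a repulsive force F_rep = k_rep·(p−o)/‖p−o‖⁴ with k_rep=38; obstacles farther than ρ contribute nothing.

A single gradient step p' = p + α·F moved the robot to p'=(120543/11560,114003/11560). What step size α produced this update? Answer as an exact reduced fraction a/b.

α = 1/10

F_att = 5/4·(g−p) = 5/4·(-5,-9) = (-6.2500,-11.2500)
o1: d²=17 ≤ ρ²=35; F_rep = 38·(4,-1)/17² = (0.5260,-0.1315)
o2: d²=401 > ρ²=35 → inactive
F = F_att + ΣF_rep = (-5.7240,-11.3815)
Δp = p'−p = (-0.5724,-1.1381); α = Δx/Fx = (-6617/11560) / (-6617/1156) = 1/10
check: Δy/Fy = (-13157/11560) / (-13157/1156) = 1/10 ✓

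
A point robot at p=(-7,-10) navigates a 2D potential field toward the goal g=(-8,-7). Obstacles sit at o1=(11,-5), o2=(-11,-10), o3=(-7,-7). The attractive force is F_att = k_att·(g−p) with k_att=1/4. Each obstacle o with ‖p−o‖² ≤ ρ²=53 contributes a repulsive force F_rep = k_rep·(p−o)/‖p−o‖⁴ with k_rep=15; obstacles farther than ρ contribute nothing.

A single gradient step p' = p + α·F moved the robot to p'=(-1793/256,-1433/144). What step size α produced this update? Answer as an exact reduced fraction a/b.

α = 1/4

F_att = 1/4·(g−p) = 1/4·(-1,3) = (-0.2500,0.7500)
o1: d²=349 > ρ²=53 → inactive
o2: d²=16 ≤ ρ²=53; F_rep = 15·(4,0)/16² = (0.2344,0.0000)
o3: d²=9 ≤ ρ²=53; F_rep = 15·(0,-3)/9² = (0.0000,-0.5556)
F = F_att + ΣF_rep = (-0.0156,0.1944)
Δp = p'−p = (-0.0039,0.0486); α = Δx/Fx = (-1/256) / (-1/64) = 1/4
check: Δy/Fy = (7/144) / (7/36) = 1/4 ✓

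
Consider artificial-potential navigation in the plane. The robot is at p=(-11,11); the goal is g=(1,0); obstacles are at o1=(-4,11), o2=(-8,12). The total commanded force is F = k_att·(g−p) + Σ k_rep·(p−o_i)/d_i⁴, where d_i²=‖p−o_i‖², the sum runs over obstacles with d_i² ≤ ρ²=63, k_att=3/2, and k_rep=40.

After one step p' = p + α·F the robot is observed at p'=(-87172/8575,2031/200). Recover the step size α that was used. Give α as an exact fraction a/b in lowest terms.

α = 1/20

F_att = 3/2·(g−p) = 3/2·(12,-11) = (18.0000,-16.5000)
o1: d²=49 ≤ ρ²=63; F_rep = 40·(-7,0)/49² = (-0.1166,0.0000)
o2: d²=10 ≤ ρ²=63; F_rep = 40·(-3,-1)/10² = (-1.2000,-0.4000)
F = F_att + ΣF_rep = (16.6834,-16.9000)
Δp = p'−p = (0.8342,-0.8450); α = Δx/Fx = (7153/8575) / (28612/1715) = 1/20
check: Δy/Fy = (-169/200) / (-169/10) = 1/20 ✓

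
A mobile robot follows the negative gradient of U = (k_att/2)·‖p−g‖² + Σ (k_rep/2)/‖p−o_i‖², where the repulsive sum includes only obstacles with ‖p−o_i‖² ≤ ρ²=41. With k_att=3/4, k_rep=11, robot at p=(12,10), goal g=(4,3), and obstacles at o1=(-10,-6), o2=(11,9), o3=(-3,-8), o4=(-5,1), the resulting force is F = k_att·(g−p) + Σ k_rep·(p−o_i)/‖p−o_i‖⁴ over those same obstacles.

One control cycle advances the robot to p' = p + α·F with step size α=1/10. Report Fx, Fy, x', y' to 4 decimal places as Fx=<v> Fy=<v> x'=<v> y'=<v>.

F_att = 3/4·(g−p) = 3/4·(-8,-7) = (-6.0000,-5.2500)
o1: d²=740 > ρ²=41 → inactive
o2: d²=2 ≤ ρ²=41; F_rep = 11·(1,1)/2² = (2.7500,2.7500)
o3: d²=549 > ρ²=41 → inactive
o4: d²=370 > ρ²=41 → inactive
F = F_att + ΣF_rep = (-3.2500,-2.5000)
p' = p + 1/10·F = (11.6750,9.7500)

Fx=-3.2500 Fy=-2.5000 x'=11.6750 y'=9.7500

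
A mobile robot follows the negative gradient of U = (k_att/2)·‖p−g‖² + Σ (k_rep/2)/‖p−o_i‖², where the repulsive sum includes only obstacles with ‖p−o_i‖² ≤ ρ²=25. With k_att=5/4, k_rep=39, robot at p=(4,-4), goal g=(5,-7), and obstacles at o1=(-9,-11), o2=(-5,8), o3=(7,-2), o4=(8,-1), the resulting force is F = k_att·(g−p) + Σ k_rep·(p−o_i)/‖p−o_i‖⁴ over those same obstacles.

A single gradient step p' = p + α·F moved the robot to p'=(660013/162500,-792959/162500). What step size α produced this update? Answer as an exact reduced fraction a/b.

F_att = 5/4·(g−p) = 5/4·(1,-3) = (1.2500,-3.7500)
o1: d²=218 > ρ²=25 → inactive
o2: d²=225 > ρ²=25 → inactive
o3: d²=13 ≤ ρ²=25; F_rep = 39·(-3,-2)/13² = (-0.6923,-0.4615)
o4: d²=25 ≤ ρ²=25; F_rep = 39·(-4,-3)/25² = (-0.2496,-0.1872)
F = F_att + ΣF_rep = (0.3081,-4.3987)
Δp = p'−p = (0.0616,-0.8797); α = Δx/Fx = (10013/162500) / (10013/32500) = 1/5
check: Δy/Fy = (-142959/162500) / (-142959/32500) = 1/5 ✓

α = 1/5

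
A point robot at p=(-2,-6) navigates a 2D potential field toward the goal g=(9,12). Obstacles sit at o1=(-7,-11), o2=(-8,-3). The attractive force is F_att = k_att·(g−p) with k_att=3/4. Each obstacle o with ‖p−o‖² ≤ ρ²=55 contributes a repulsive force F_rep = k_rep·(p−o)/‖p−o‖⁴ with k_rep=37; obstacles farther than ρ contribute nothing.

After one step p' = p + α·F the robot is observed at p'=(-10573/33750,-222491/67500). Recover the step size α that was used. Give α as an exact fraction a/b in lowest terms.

F_att = 3/4·(g−p) = 3/4·(11,18) = (8.2500,13.5000)
o1: d²=50 ≤ ρ²=55; F_rep = 37·(5,5)/50² = (0.0740,0.0740)
o2: d²=45 ≤ ρ²=55; F_rep = 37·(6,-3)/45² = (0.1096,-0.0548)
F = F_att + ΣF_rep = (8.4336,13.5192)
Δp = p'−p = (1.6867,2.7038); α = Δx/Fx = (56927/33750) / (56927/6750) = 1/5
check: Δy/Fy = (182509/67500) / (182509/13500) = 1/5 ✓

α = 1/5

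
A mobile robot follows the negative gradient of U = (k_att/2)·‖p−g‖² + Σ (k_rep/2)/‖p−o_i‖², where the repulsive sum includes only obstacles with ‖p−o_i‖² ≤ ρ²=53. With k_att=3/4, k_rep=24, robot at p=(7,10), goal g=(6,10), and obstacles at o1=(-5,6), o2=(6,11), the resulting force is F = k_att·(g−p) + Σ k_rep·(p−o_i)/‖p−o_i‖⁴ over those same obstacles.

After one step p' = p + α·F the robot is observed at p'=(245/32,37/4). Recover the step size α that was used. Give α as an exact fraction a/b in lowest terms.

α = 1/8

F_att = 3/4·(g−p) = 3/4·(-1,0) = (-0.7500,0.0000)
o1: d²=160 > ρ²=53 → inactive
o2: d²=2 ≤ ρ²=53; F_rep = 24·(1,-1)/2² = (6.0000,-6.0000)
F = F_att + ΣF_rep = (5.2500,-6.0000)
Δp = p'−p = (0.6562,-0.7500); α = Δx/Fx = (21/32) / (21/4) = 1/8
check: Δy/Fy = (-3/4) / (-6) = 1/8 ✓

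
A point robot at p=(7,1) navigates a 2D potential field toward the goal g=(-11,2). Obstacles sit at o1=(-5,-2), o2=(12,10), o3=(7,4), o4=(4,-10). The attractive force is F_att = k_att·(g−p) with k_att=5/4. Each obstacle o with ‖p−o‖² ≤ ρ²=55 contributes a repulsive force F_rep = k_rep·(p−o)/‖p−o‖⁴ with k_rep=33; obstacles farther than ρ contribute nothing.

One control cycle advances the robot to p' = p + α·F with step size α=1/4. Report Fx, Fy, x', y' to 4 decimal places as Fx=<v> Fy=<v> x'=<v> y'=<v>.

F_att = 5/4·(g−p) = 5/4·(-18,1) = (-22.5000,1.2500)
o1: d²=153 > ρ²=55 → inactive
o2: d²=106 > ρ²=55 → inactive
o3: d²=9 ≤ ρ²=55; F_rep = 33·(0,-3)/9² = (0.0000,-1.2222)
o4: d²=130 > ρ²=55 → inactive
F = F_att + ΣF_rep = (-22.5000,0.0278)
p' = p + 1/4·F = (1.3750,1.0069)

Fx=-22.5000 Fy=0.0278 x'=1.3750 y'=1.0069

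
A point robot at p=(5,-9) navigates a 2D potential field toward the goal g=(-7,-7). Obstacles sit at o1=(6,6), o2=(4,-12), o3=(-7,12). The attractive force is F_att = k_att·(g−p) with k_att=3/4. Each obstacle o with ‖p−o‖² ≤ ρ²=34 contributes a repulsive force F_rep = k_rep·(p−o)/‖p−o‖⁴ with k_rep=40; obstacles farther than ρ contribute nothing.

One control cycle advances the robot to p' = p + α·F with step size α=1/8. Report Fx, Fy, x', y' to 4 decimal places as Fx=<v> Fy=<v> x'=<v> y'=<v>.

F_att = 3/4·(g−p) = 3/4·(-12,2) = (-9.0000,1.5000)
o1: d²=226 > ρ²=34 → inactive
o2: d²=10 ≤ ρ²=34; F_rep = 40·(1,3)/10² = (0.4000,1.2000)
o3: d²=585 > ρ²=34 → inactive
F = F_att + ΣF_rep = (-8.6000,2.7000)
p' = p + 1/8·F = (3.9250,-8.6625)

Fx=-8.6000 Fy=2.7000 x'=3.9250 y'=-8.6625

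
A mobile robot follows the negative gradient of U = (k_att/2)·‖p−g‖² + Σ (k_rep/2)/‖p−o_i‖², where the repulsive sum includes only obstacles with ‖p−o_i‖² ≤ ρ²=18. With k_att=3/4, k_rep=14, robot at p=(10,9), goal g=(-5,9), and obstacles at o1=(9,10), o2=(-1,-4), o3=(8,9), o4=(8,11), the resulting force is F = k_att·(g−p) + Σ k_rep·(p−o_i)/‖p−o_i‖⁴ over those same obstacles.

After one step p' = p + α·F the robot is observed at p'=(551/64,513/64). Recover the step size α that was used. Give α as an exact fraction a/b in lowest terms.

F_att = 3/4·(g−p) = 3/4·(-15,0) = (-11.2500,0.0000)
o1: d²=2 ≤ ρ²=18; F_rep = 14·(1,-1)/2² = (3.5000,-3.5000)
o2: d²=290 > ρ²=18 → inactive
o3: d²=4 ≤ ρ²=18; F_rep = 14·(2,0)/4² = (1.7500,0.0000)
o4: d²=8 ≤ ρ²=18; F_rep = 14·(2,-2)/8² = (0.4375,-0.4375)
F = F_att + ΣF_rep = (-5.5625,-3.9375)
Δp = p'−p = (-1.3906,-0.9844); α = Δx/Fx = (-89/64) / (-89/16) = 1/4
check: Δy/Fy = (-63/64) / (-63/16) = 1/4 ✓

α = 1/4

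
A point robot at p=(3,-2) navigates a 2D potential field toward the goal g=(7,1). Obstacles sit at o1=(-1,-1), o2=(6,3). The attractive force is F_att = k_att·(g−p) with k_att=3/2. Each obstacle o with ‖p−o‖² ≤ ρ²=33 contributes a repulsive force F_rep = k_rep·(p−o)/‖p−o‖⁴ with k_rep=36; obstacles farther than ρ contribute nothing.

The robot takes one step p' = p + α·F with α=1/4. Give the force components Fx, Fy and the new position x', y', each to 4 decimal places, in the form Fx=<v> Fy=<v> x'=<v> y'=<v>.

F_att = 3/2·(g−p) = 3/2·(4,3) = (6.0000,4.5000)
o1: d²=17 ≤ ρ²=33; F_rep = 36·(4,-1)/17² = (0.4983,-0.1246)
o2: d²=34 > ρ²=33 → inactive
F = F_att + ΣF_rep = (6.4983,4.3754)
p' = p + 1/4·F = (4.6246,-0.9061)

Fx=6.4983 Fy=4.3754 x'=4.6246 y'=-0.9061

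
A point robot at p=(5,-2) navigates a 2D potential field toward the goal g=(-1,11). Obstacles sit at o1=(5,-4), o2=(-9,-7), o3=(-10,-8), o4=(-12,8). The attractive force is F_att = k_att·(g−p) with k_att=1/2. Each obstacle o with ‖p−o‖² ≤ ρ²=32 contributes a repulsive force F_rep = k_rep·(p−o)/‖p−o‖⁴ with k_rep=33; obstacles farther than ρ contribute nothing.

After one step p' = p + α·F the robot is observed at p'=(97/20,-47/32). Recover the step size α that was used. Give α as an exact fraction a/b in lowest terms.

α = 1/20

F_att = 1/2·(g−p) = 1/2·(-6,13) = (-3.0000,6.5000)
o1: d²=4 ≤ ρ²=32; F_rep = 33·(0,2)/4² = (0.0000,4.1250)
o2: d²=221 > ρ²=32 → inactive
o3: d²=261 > ρ²=32 → inactive
o4: d²=389 > ρ²=32 → inactive
F = F_att + ΣF_rep = (-3.0000,10.6250)
Δp = p'−p = (-0.1500,0.5312); α = Δx/Fx = (-3/20) / (-3) = 1/20
check: Δy/Fy = (17/32) / (85/8) = 1/20 ✓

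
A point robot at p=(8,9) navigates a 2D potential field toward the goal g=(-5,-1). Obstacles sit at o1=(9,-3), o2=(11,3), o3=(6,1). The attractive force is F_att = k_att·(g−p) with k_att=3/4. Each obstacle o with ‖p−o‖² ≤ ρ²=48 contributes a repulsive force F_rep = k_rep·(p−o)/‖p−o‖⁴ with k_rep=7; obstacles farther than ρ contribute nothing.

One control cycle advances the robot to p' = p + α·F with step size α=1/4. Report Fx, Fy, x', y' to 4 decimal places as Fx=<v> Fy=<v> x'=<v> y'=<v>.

F_att = 3/4·(g−p) = 3/4·(-13,-10) = (-9.7500,-7.5000)
o1: d²=145 > ρ²=48 → inactive
o2: d²=45 ≤ ρ²=48; F_rep = 7·(-3,6)/45² = (-0.0104,0.0207)
o3: d²=68 > ρ²=48 → inactive
F = F_att + ΣF_rep = (-9.7604,-7.4793)
p' = p + 1/4·F = (5.5599,7.1302)

Fx=-9.7604 Fy=-7.4793 x'=5.5599 y'=7.1302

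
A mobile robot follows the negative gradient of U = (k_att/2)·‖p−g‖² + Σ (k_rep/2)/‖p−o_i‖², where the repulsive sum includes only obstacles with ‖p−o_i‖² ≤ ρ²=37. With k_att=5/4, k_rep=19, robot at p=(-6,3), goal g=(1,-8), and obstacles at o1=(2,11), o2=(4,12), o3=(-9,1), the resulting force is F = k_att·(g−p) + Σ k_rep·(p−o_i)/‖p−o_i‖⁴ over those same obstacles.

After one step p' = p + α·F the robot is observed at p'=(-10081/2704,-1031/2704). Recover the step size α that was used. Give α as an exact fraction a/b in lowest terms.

F_att = 5/4·(g−p) = 5/4·(7,-11) = (8.7500,-13.7500)
o1: d²=128 > ρ²=37 → inactive
o2: d²=181 > ρ²=37 → inactive
o3: d²=13 ≤ ρ²=37; F_rep = 19·(3,2)/13² = (0.3373,0.2249)
F = F_att + ΣF_rep = (9.0873,-13.5251)
Δp = p'−p = (2.2718,-3.3813); α = Δx/Fx = (6143/2704) / (6143/676) = 1/4
check: Δy/Fy = (-9143/2704) / (-9143/676) = 1/4 ✓

α = 1/4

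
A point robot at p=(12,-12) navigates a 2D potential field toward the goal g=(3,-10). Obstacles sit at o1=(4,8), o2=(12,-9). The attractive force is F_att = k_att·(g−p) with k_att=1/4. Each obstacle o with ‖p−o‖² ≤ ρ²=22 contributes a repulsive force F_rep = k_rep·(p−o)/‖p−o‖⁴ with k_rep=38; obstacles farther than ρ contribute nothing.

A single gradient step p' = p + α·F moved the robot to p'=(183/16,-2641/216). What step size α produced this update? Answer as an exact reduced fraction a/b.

F_att = 1/4·(g−p) = 1/4·(-9,2) = (-2.2500,0.5000)
o1: d²=464 > ρ²=22 → inactive
o2: d²=9 ≤ ρ²=22; F_rep = 38·(0,-3)/9² = (0.0000,-1.4074)
F = F_att + ΣF_rep = (-2.2500,-0.9074)
Δp = p'−p = (-0.5625,-0.2269); α = Δx/Fx = (-9/16) / (-9/4) = 1/4
check: Δy/Fy = (-49/216) / (-49/54) = 1/4 ✓

α = 1/4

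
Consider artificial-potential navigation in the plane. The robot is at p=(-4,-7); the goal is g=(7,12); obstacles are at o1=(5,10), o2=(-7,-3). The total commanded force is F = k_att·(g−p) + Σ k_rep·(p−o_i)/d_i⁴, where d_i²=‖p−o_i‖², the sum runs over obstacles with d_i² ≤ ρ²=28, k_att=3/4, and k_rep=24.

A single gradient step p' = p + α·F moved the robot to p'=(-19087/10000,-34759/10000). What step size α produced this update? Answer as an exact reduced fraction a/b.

F_att = 3/4·(g−p) = 3/4·(11,19) = (8.2500,14.2500)
o1: d²=370 > ρ²=28 → inactive
o2: d²=25 ≤ ρ²=28; F_rep = 24·(3,-4)/25² = (0.1152,-0.1536)
F = F_att + ΣF_rep = (8.3652,14.0964)
Δp = p'−p = (2.0913,3.5241); α = Δx/Fx = (20913/10000) / (20913/2500) = 1/4
check: Δy/Fy = (35241/10000) / (35241/2500) = 1/4 ✓

α = 1/4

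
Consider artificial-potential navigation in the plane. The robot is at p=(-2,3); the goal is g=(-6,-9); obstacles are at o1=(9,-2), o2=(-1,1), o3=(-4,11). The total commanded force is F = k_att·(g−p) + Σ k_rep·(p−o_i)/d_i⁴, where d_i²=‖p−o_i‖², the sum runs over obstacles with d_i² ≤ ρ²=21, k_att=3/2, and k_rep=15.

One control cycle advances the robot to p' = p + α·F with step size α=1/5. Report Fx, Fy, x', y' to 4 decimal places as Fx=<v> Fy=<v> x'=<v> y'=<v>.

Fx=-6.6000 Fy=-16.8000 x'=-3.3200 y'=-0.3600

F_att = 3/2·(g−p) = 3/2·(-4,-12) = (-6.0000,-18.0000)
o1: d²=146 > ρ²=21 → inactive
o2: d²=5 ≤ ρ²=21; F_rep = 15·(-1,2)/5² = (-0.6000,1.2000)
o3: d²=68 > ρ²=21 → inactive
F = F_att + ΣF_rep = (-6.6000,-16.8000)
p' = p + 1/5·F = (-3.3200,-0.3600)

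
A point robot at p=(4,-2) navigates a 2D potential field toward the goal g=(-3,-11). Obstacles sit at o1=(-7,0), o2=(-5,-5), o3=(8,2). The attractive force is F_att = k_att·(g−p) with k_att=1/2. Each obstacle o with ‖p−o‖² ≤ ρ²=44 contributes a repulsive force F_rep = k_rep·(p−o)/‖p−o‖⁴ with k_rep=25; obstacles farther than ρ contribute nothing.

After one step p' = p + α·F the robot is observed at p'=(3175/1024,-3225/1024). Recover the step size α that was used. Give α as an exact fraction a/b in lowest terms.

α = 1/4

F_att = 1/2·(g−p) = 1/2·(-7,-9) = (-3.5000,-4.5000)
o1: d²=125 > ρ²=44 → inactive
o2: d²=90 > ρ²=44 → inactive
o3: d²=32 ≤ ρ²=44; F_rep = 25·(-4,-4)/32² = (-0.0977,-0.0977)
F = F_att + ΣF_rep = (-3.5977,-4.5977)
Δp = p'−p = (-0.8994,-1.1494); α = Δx/Fx = (-921/1024) / (-921/256) = 1/4
check: Δy/Fy = (-1177/1024) / (-1177/256) = 1/4 ✓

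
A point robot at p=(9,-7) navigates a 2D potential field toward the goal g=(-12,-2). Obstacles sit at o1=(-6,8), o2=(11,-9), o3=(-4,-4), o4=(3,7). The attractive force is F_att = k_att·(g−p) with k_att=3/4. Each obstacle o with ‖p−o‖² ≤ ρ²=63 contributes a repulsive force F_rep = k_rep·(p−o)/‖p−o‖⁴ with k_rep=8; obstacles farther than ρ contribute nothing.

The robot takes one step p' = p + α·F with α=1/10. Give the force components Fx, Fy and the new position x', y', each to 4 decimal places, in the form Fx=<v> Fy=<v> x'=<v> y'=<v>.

Fx=-16.0000 Fy=4.0000 x'=7.4000 y'=-6.6000

F_att = 3/4·(g−p) = 3/4·(-21,5) = (-15.7500,3.7500)
o1: d²=450 > ρ²=63 → inactive
o2: d²=8 ≤ ρ²=63; F_rep = 8·(-2,2)/8² = (-0.2500,0.2500)
o3: d²=178 > ρ²=63 → inactive
o4: d²=232 > ρ²=63 → inactive
F = F_att + ΣF_rep = (-16.0000,4.0000)
p' = p + 1/10·F = (7.4000,-6.6000)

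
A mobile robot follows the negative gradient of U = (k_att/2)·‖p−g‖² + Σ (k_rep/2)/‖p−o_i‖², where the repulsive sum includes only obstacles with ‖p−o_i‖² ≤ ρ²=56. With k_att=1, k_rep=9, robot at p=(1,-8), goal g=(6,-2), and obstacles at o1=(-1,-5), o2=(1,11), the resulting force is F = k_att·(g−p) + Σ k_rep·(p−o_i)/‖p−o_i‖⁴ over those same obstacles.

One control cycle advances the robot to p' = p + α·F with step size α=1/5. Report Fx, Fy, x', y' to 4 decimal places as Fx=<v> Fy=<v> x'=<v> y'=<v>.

F_att = 1·(g−p) = 1·(5,6) = (5.0000,6.0000)
o1: d²=13 ≤ ρ²=56; F_rep = 9·(2,-3)/13² = (0.1065,-0.1598)
o2: d²=361 > ρ²=56 → inactive
F = F_att + ΣF_rep = (5.1065,5.8402)
p' = p + 1/5·F = (2.0213,-6.8320)

Fx=5.1065 Fy=5.8402 x'=2.0213 y'=-6.8320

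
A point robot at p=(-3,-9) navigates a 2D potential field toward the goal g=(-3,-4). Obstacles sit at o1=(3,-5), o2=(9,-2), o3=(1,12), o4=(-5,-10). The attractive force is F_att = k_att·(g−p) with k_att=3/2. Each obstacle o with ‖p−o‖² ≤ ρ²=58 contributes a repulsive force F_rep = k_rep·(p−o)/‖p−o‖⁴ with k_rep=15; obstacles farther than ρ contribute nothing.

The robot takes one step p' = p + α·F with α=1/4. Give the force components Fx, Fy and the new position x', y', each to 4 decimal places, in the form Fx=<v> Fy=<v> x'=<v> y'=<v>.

Fx=1.1667 Fy=8.0778 x'=-2.7083 y'=-6.9805

F_att = 3/2·(g−p) = 3/2·(0,5) = (0.0000,7.5000)
o1: d²=52 ≤ ρ²=58; F_rep = 15·(-6,-4)/52² = (-0.0333,-0.0222)
o2: d²=193 > ρ²=58 → inactive
o3: d²=457 > ρ²=58 → inactive
o4: d²=5 ≤ ρ²=58; F_rep = 15·(2,1)/5² = (1.2000,0.6000)
F = F_att + ΣF_rep = (1.1667,8.0778)
p' = p + 1/4·F = (-2.7083,-6.9805)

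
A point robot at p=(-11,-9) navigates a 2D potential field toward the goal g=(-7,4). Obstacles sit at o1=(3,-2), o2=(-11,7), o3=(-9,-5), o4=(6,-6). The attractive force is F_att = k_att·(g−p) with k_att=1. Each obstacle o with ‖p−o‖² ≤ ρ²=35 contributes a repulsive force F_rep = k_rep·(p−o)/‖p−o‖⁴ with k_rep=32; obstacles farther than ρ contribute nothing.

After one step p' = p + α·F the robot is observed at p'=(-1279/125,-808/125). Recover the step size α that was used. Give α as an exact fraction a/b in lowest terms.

F_att = 1·(g−p) = 1·(4,13) = (4.0000,13.0000)
o1: d²=245 > ρ²=35 → inactive
o2: d²=256 > ρ²=35 → inactive
o3: d²=20 ≤ ρ²=35; F_rep = 32·(-2,-4)/20² = (-0.1600,-0.3200)
o4: d²=298 > ρ²=35 → inactive
F = F_att + ΣF_rep = (3.8400,12.6800)
Δp = p'−p = (0.7680,2.5360); α = Δx/Fx = (96/125) / (96/25) = 1/5
check: Δy/Fy = (317/125) / (317/25) = 1/5 ✓

α = 1/5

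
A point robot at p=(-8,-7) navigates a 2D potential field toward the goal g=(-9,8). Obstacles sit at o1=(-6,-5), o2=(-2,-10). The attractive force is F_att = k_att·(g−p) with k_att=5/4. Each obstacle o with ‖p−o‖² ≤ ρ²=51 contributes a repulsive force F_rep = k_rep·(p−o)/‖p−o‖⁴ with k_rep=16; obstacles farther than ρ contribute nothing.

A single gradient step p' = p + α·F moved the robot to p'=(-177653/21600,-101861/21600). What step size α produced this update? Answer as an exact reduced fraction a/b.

α = 1/8

F_att = 5/4·(g−p) = 5/4·(-1,15) = (-1.2500,18.7500)
o1: d²=8 ≤ ρ²=51; F_rep = 16·(-2,-2)/8² = (-0.5000,-0.5000)
o2: d²=45 ≤ ρ²=51; F_rep = 16·(-6,3)/45² = (-0.0474,0.0237)
F = F_att + ΣF_rep = (-1.7974,18.2737)
Δp = p'−p = (-0.2247,2.2842); α = Δx/Fx = (-4853/21600) / (-4853/2700) = 1/8
check: Δy/Fy = (49339/21600) / (49339/2700) = 1/8 ✓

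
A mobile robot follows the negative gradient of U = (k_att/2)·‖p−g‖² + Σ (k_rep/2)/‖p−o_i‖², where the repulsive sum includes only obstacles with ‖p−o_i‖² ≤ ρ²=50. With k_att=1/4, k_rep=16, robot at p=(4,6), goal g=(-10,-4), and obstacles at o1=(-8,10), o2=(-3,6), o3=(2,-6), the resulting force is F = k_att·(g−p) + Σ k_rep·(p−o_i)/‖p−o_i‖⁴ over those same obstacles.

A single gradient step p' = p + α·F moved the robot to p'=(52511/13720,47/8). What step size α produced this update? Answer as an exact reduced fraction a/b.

α = 1/20

F_att = 1/4·(g−p) = 1/4·(-14,-10) = (-3.5000,-2.5000)
o1: d²=160 > ρ²=50 → inactive
o2: d²=49 ≤ ρ²=50; F_rep = 16·(7,0)/49² = (0.0466,0.0000)
o3: d²=148 > ρ²=50 → inactive
F = F_att + ΣF_rep = (-3.4534,-2.5000)
Δp = p'−p = (-0.1727,-0.1250); α = Δx/Fx = (-2369/13720) / (-2369/686) = 1/20
check: Δy/Fy = (-1/8) / (-5/2) = 1/20 ✓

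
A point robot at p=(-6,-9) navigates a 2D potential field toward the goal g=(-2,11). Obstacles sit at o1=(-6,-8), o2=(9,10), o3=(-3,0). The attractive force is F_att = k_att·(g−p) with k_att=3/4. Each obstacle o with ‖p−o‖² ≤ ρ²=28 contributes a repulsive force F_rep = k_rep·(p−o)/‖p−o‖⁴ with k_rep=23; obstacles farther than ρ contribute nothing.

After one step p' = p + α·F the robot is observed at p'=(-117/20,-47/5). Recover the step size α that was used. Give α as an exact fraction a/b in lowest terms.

α = 1/20

F_att = 3/4·(g−p) = 3/4·(4,20) = (3.0000,15.0000)
o1: d²=1 ≤ ρ²=28; F_rep = 23·(0,-1)/1² = (0.0000,-23.0000)
o2: d²=586 > ρ²=28 → inactive
o3: d²=90 > ρ²=28 → inactive
F = F_att + ΣF_rep = (3.0000,-8.0000)
Δp = p'−p = (0.1500,-0.4000); α = Δx/Fx = (3/20) / (3) = 1/20
check: Δy/Fy = (-2/5) / (-8) = 1/20 ✓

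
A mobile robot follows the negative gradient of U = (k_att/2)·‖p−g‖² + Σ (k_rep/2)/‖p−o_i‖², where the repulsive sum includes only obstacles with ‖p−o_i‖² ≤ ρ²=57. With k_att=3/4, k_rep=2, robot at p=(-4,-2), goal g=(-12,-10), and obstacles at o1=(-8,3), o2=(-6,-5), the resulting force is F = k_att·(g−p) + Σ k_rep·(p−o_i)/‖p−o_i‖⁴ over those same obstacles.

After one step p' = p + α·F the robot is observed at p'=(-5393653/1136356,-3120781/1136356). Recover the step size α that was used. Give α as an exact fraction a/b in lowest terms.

F_att = 3/4·(g−p) = 3/4·(-8,-8) = (-6.0000,-6.0000)
o1: d²=41 ≤ ρ²=57; F_rep = 2·(4,-5)/41² = (0.0048,-0.0059)
o2: d²=13 ≤ ρ²=57; F_rep = 2·(2,3)/13² = (0.0237,0.0355)
F = F_att + ΣF_rep = (-5.9716,-5.9704)
Δp = p'−p = (-0.7464,-0.7463); α = Δx/Fx = (-848229/1136356) / (-1696458/284089) = 1/8
check: Δy/Fy = (-848069/1136356) / (-1696138/284089) = 1/8 ✓

α = 1/8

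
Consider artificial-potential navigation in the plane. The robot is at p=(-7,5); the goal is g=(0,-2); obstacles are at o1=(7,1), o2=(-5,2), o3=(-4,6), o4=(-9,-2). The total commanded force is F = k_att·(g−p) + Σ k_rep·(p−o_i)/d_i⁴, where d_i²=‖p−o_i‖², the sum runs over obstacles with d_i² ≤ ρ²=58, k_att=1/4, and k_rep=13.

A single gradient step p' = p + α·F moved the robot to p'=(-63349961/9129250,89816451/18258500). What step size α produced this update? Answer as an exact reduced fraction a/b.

F_att = 1/4·(g−p) = 1/4·(7,-7) = (1.7500,-1.7500)
o1: d²=212 > ρ²=58 → inactive
o2: d²=13 ≤ ρ²=58; F_rep = 13·(-2,3)/13² = (-0.1538,0.2308)
o3: d²=10 ≤ ρ²=58; F_rep = 13·(-3,-1)/10² = (-0.3900,-0.1300)
o4: d²=53 ≤ ρ²=58; F_rep = 13·(2,7)/53² = (0.0093,0.0324)
F = F_att + ΣF_rep = (1.2154,-1.6168)
Δp = p'−p = (0.0608,-0.0808); α = Δx/Fx = (554789/9129250) / (1109578/912925) = 1/20
check: Δy/Fy = (-1476049/18258500) / (-1476049/912925) = 1/20 ✓

α = 1/20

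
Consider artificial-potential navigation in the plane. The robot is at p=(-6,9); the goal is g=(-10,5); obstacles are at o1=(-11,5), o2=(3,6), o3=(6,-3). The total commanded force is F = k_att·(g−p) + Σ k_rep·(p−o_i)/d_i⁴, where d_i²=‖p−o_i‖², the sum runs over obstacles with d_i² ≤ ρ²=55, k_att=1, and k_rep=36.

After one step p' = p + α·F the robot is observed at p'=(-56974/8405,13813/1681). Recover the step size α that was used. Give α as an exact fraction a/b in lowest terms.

F_att = 1·(g−p) = 1·(-4,-4) = (-4.0000,-4.0000)
o1: d²=41 ≤ ρ²=55; F_rep = 36·(5,4)/41² = (0.1071,0.0857)
o2: d²=90 > ρ²=55 → inactive
o3: d²=288 > ρ²=55 → inactive
F = F_att + ΣF_rep = (-3.8929,-3.9143)
Δp = p'−p = (-0.7786,-0.7829); α = Δx/Fx = (-6544/8405) / (-6544/1681) = 1/5
check: Δy/Fy = (-1316/1681) / (-6580/1681) = 1/5 ✓

α = 1/5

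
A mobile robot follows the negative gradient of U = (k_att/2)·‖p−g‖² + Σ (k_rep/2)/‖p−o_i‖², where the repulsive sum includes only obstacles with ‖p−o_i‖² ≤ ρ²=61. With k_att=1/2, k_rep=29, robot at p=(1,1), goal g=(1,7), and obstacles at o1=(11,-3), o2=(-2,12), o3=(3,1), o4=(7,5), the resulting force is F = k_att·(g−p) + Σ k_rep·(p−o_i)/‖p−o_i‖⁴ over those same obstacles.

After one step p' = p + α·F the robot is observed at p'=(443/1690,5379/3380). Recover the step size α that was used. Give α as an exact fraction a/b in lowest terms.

F_att = 1/2·(g−p) = 1/2·(0,6) = (0.0000,3.0000)
o1: d²=116 > ρ²=61 → inactive
o2: d²=130 > ρ²=61 → inactive
o3: d²=4 ≤ ρ²=61; F_rep = 29·(-2,0)/4² = (-3.6250,0.0000)
o4: d²=52 ≤ ρ²=61; F_rep = 29·(-6,-4)/52² = (-0.0643,-0.0429)
F = F_att + ΣF_rep = (-3.6893,2.9571)
Δp = p'−p = (-0.7379,0.5914); α = Δx/Fx = (-1247/1690) / (-1247/338) = 1/5
check: Δy/Fy = (1999/3380) / (1999/676) = 1/5 ✓

α = 1/5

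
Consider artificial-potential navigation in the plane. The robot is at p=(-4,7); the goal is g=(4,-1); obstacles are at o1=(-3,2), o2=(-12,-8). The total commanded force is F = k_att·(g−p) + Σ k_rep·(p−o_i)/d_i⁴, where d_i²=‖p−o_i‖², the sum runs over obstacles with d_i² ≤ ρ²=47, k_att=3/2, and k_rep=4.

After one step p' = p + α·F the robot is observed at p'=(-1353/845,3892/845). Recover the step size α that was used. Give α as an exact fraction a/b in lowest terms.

F_att = 3/2·(g−p) = 3/2·(8,-8) = (12.0000,-12.0000)
o1: d²=26 ≤ ρ²=47; F_rep = 4·(-1,5)/26² = (-0.0059,0.0296)
o2: d²=289 > ρ²=47 → inactive
F = F_att + ΣF_rep = (11.9941,-11.9704)
Δp = p'−p = (2.3988,-2.3941); α = Δx/Fx = (2027/845) / (2027/169) = 1/5
check: Δy/Fy = (-2023/845) / (-2023/169) = 1/5 ✓

α = 1/5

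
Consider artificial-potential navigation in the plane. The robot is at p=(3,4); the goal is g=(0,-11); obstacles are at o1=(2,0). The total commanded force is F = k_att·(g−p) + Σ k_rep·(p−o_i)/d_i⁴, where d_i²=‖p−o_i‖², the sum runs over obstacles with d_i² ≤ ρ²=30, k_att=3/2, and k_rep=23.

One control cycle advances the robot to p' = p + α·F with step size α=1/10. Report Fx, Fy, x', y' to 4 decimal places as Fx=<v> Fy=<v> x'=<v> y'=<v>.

Fx=-4.4204 Fy=-22.1817 x'=2.5580 y'=1.7818

F_att = 3/2·(g−p) = 3/2·(-3,-15) = (-4.5000,-22.5000)
o1: d²=17 ≤ ρ²=30; F_rep = 23·(1,4)/17² = (0.0796,0.3183)
F = F_att + ΣF_rep = (-4.4204,-22.1817)
p' = p + 1/10·F = (2.5580,1.7818)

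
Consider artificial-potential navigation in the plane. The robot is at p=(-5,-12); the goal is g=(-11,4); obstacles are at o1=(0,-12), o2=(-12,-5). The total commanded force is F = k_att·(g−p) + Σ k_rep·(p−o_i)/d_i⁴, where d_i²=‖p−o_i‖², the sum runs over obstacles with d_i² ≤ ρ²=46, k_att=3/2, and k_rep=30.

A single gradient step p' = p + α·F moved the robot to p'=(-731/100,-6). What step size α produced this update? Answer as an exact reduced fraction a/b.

F_att = 3/2·(g−p) = 3/2·(-6,16) = (-9.0000,24.0000)
o1: d²=25 ≤ ρ²=46; F_rep = 30·(-5,0)/25² = (-0.2400,0.0000)
o2: d²=98 > ρ²=46 → inactive
F = F_att + ΣF_rep = (-9.2400,24.0000)
Δp = p'−p = (-2.3100,6.0000); α = Δx/Fx = (-231/100) / (-231/25) = 1/4
check: Δy/Fy = (6) / (24) = 1/4 ✓

α = 1/4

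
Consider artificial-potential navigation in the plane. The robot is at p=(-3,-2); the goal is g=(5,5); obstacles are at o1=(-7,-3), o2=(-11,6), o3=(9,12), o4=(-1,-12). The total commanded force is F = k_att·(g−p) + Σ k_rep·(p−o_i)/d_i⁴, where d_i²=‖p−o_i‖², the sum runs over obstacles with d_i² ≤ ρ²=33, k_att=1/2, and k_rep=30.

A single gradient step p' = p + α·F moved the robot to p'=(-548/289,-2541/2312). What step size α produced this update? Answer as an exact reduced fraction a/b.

α = 1/4

F_att = 1/2·(g−p) = 1/2·(8,7) = (4.0000,3.5000)
o1: d²=17 ≤ ρ²=33; F_rep = 30·(4,1)/17² = (0.4152,0.1038)
o2: d²=128 > ρ²=33 → inactive
o3: d²=340 > ρ²=33 → inactive
o4: d²=104 > ρ²=33 → inactive
F = F_att + ΣF_rep = (4.4152,3.6038)
Δp = p'−p = (1.1038,0.9010); α = Δx/Fx = (319/289) / (1276/289) = 1/4
check: Δy/Fy = (2083/2312) / (2083/578) = 1/4 ✓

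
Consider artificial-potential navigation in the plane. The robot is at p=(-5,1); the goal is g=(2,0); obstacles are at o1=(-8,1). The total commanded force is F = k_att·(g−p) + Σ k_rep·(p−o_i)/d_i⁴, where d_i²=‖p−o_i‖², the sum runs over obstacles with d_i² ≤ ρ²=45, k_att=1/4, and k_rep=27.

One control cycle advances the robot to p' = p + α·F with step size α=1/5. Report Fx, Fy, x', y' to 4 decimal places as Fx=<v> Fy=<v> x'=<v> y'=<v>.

Fx=2.7500 Fy=-0.2500 x'=-4.4500 y'=0.9500

F_att = 1/4·(g−p) = 1/4·(7,-1) = (1.7500,-0.2500)
o1: d²=9 ≤ ρ²=45; F_rep = 27·(3,0)/9² = (1.0000,0.0000)
F = F_att + ΣF_rep = (2.7500,-0.2500)
p' = p + 1/5·F = (-4.4500,0.9500)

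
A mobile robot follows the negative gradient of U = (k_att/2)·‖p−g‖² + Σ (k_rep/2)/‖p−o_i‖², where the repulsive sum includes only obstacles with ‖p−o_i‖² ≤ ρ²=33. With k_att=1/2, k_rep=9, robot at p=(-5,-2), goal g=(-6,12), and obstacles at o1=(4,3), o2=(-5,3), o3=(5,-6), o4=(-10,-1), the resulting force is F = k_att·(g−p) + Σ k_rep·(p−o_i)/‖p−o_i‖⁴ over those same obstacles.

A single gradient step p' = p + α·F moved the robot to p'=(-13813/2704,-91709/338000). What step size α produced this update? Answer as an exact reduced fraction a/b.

F_att = 1/2·(g−p) = 1/2·(-1,14) = (-0.5000,7.0000)
o1: d²=106 > ρ²=33 → inactive
o2: d²=25 ≤ ρ²=33; F_rep = 9·(0,-5)/25² = (0.0000,-0.0720)
o3: d²=116 > ρ²=33 → inactive
o4: d²=26 ≤ ρ²=33; F_rep = 9·(5,-1)/26² = (0.0666,-0.0133)
F = F_att + ΣF_rep = (-0.4334,6.9147)
Δp = p'−p = (-0.1084,1.7287); α = Δx/Fx = (-293/2704) / (-293/676) = 1/4
check: Δy/Fy = (584291/338000) / (584291/84500) = 1/4 ✓

α = 1/4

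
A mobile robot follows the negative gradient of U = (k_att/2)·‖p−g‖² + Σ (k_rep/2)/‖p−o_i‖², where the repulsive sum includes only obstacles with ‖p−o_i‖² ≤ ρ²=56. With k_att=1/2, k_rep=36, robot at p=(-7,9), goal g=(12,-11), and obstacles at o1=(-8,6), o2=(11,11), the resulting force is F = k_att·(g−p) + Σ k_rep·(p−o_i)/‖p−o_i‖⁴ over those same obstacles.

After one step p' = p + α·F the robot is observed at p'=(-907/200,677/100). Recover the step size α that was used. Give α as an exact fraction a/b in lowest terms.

α = 1/4

F_att = 1/2·(g−p) = 1/2·(19,-20) = (9.5000,-10.0000)
o1: d²=10 ≤ ρ²=56; F_rep = 36·(1,3)/10² = (0.3600,1.0800)
o2: d²=328 > ρ²=56 → inactive
F = F_att + ΣF_rep = (9.8600,-8.9200)
Δp = p'−p = (2.4650,-2.2300); α = Δx/Fx = (493/200) / (493/50) = 1/4
check: Δy/Fy = (-223/100) / (-223/25) = 1/4 ✓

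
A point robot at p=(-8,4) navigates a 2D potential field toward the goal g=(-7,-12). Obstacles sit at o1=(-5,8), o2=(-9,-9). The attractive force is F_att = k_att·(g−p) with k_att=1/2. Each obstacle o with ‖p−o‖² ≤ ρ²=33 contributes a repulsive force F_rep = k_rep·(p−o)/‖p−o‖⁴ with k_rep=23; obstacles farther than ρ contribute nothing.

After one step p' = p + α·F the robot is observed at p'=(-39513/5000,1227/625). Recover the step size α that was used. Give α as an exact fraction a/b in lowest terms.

α = 1/4

F_att = 1/2·(g−p) = 1/2·(1,-16) = (0.5000,-8.0000)
o1: d²=25 ≤ ρ²=33; F_rep = 23·(-3,-4)/25² = (-0.1104,-0.1472)
o2: d²=170 > ρ²=33 → inactive
F = F_att + ΣF_rep = (0.3896,-8.1472)
Δp = p'−p = (0.0974,-2.0368); α = Δx/Fx = (487/5000) / (487/1250) = 1/4
check: Δy/Fy = (-1273/625) / (-5092/625) = 1/4 ✓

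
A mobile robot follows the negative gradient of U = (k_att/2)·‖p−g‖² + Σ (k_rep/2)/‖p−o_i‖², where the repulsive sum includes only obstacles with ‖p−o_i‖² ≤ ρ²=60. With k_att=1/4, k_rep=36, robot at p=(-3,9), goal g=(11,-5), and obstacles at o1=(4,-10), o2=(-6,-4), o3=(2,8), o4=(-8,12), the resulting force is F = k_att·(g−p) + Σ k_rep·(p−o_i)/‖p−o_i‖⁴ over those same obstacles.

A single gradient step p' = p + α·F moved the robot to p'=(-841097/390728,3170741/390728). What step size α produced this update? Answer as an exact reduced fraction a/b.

α = 1/4

F_att = 1/4·(g−p) = 1/4·(14,-14) = (3.5000,-3.5000)
o1: d²=410 > ρ²=60 → inactive
o2: d²=178 > ρ²=60 → inactive
o3: d²=26 ≤ ρ²=60; F_rep = 36·(-5,1)/26² = (-0.2663,0.0533)
o4: d²=34 ≤ ρ²=60; F_rep = 36·(5,-3)/34² = (0.1557,-0.0934)
F = F_att + ΣF_rep = (3.3894,-3.5402)
Δp = p'−p = (0.8474,-0.8850); α = Δx/Fx = (331087/390728) / (331087/97682) = 1/4
check: Δy/Fy = (-345811/390728) / (-345811/97682) = 1/4 ✓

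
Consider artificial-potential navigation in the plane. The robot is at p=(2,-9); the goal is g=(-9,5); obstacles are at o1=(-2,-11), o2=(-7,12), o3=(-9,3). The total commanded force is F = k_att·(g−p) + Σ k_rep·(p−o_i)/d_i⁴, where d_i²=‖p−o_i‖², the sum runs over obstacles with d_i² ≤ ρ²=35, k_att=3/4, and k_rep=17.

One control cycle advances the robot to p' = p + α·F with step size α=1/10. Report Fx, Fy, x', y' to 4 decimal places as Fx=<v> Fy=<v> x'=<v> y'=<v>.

Fx=-8.0800 Fy=10.5850 x'=1.1920 y'=-7.9415

F_att = 3/4·(g−p) = 3/4·(-11,14) = (-8.2500,10.5000)
o1: d²=20 ≤ ρ²=35; F_rep = 17·(4,2)/20² = (0.1700,0.0850)
o2: d²=522 > ρ²=35 → inactive
o3: d²=265 > ρ²=35 → inactive
F = F_att + ΣF_rep = (-8.0800,10.5850)
p' = p + 1/10·F = (1.1920,-7.9415)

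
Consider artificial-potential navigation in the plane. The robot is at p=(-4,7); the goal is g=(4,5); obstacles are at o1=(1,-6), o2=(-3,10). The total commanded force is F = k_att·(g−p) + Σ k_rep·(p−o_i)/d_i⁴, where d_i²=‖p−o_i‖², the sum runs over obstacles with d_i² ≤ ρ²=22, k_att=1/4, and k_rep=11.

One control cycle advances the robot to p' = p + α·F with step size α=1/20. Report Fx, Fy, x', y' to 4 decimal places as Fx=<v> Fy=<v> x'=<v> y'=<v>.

Fx=1.8900 Fy=-0.8300 x'=-3.9055 y'=6.9585

F_att = 1/4·(g−p) = 1/4·(8,-2) = (2.0000,-0.5000)
o1: d²=194 > ρ²=22 → inactive
o2: d²=10 ≤ ρ²=22; F_rep = 11·(-1,-3)/10² = (-0.1100,-0.3300)
F = F_att + ΣF_rep = (1.8900,-0.8300)
p' = p + 1/20·F = (-3.9055,6.9585)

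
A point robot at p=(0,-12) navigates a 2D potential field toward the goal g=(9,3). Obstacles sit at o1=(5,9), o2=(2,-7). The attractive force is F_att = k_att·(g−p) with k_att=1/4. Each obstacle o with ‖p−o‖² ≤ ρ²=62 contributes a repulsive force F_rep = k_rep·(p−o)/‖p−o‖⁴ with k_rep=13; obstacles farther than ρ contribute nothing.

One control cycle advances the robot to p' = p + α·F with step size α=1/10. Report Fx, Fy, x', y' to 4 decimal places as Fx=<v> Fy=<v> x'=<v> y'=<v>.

F_att = 1/4·(g−p) = 1/4·(9,15) = (2.2500,3.7500)
o1: d²=466 > ρ²=62 → inactive
o2: d²=29 ≤ ρ²=62; F_rep = 13·(-2,-5)/29² = (-0.0309,-0.0773)
F = F_att + ΣF_rep = (2.2191,3.6727)
p' = p + 1/10·F = (0.2219,-11.6327)

Fx=2.2191 Fy=3.6727 x'=0.2219 y'=-11.6327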